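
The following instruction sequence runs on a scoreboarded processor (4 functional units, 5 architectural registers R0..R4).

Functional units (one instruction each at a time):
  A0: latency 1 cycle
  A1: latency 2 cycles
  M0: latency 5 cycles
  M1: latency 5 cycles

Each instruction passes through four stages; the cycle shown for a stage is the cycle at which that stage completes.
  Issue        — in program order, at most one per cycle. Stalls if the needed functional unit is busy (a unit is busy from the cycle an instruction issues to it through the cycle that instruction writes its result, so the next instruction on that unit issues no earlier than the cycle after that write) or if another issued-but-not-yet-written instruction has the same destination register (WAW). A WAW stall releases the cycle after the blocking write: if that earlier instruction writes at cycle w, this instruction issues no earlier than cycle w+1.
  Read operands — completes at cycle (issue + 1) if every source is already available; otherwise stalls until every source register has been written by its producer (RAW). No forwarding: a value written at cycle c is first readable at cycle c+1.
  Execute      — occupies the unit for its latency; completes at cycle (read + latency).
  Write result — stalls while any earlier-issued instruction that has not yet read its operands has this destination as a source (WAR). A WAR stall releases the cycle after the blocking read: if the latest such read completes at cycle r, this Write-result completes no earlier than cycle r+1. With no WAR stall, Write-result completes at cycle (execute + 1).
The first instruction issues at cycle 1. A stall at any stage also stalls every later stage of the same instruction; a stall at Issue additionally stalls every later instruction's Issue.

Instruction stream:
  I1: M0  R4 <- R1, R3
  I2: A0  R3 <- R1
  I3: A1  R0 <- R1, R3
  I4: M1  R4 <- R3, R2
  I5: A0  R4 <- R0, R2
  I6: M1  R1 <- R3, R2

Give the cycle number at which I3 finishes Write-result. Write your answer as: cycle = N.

cycle = 9

t=1  I1 dispatched to M0
t=2  I1 operands ready, I2 dispatched to A0
t=3  I2 operands ready, I3 dispatched to A1
t=4  I2 complete
t=5  R3←I2
t=6  I3 operands ready
t=7  I1 complete
t=8  R4←I1, I3 complete
t=9  R0←I3, I4 dispatched to M1
t=10  I4 operands ready
t=15  I4 complete
t=16  R4←I4
t=17  I5 dispatched to A0
t=18  I5 operands ready, I6 dispatched to M1
t=19  I5 complete, I6 operands ready
t=20  R4←I5
t=24  I6 complete
t=25  R1←I6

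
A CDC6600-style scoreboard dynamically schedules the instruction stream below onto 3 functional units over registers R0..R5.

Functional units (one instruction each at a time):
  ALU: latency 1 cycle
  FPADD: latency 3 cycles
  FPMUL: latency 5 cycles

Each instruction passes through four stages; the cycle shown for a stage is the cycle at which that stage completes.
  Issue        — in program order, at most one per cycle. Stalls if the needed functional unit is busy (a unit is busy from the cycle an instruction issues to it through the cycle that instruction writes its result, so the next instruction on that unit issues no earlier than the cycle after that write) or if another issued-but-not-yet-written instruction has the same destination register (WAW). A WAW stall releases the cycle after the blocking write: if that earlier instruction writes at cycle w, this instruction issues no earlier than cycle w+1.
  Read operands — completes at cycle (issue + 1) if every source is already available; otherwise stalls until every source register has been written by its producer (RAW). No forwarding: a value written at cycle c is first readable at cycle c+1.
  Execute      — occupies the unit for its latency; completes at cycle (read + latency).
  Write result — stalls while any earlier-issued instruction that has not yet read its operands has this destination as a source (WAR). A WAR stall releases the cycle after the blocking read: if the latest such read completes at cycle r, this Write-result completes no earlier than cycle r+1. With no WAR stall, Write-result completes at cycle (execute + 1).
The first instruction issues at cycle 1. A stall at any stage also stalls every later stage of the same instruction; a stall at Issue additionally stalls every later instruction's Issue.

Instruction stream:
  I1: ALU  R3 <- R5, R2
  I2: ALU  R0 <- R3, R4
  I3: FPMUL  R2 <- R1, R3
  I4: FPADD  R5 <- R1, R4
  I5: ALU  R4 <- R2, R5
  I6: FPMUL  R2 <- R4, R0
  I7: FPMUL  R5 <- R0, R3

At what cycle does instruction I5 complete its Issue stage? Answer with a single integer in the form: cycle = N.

cycle = 9

[1] I1 issues→ALU
[2] I1 reads
[3] I1 exec-done
[4] I1 writes R3
[5] I2 issues→ALU
[6] I2 reads; I3 issues→FPMUL
[7] I2 exec-done; I3 reads; I4 issues→FPADD
[8] I2 writes R0; I4 reads
[9] I5 issues→ALU
[11] I4 exec-done
[12] I3 exec-done; I4 writes R5
[13] I3 writes R2
[14] I5 reads; I6 issues→FPMUL
[15] I5 exec-done
[16] I5 writes R4
[17] I6 reads
[22] I6 exec-done
[23] I6 writes R2
[24] I7 issues→FPMUL
[25] I7 reads
[30] I7 exec-done
[31] I7 writes R5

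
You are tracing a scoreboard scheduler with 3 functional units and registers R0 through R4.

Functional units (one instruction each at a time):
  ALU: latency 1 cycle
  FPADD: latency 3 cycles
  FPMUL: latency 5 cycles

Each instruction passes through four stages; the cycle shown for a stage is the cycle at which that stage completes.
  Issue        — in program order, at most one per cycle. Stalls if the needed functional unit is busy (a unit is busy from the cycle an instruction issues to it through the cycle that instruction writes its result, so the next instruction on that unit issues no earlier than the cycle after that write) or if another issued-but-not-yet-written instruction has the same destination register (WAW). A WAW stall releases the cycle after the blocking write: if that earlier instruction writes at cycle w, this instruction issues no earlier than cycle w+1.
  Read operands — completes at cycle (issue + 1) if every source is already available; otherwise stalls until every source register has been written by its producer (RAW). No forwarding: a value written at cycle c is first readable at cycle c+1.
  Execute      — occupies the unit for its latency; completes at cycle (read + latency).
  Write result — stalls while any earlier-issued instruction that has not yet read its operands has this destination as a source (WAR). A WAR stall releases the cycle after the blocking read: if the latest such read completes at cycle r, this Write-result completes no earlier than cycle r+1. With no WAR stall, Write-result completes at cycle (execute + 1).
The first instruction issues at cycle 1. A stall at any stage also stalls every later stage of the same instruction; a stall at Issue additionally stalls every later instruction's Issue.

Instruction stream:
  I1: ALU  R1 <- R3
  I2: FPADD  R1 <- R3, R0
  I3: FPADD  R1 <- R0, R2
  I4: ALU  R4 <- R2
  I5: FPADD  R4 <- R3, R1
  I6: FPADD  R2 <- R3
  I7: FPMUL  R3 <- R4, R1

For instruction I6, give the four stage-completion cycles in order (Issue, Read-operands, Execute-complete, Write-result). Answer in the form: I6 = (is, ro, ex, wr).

cycle 1: I1→ALU
cycle 2: I1 RO
cycle 3: I1 EX
cycle 4: I1 WR R1
cycle 5: I2→FPADD
cycle 6: I2 RO
cycle 9: I2 EX
cycle 10: I2 WR R1
cycle 11: I3→FPADD
cycle 12: I3 RO · I4→ALU
cycle 13: I4 RO
cycle 14: I4 EX
cycle 15: I3 EX · I4 WR R4
cycle 16: I3 WR R1
cycle 17: I5→FPADD
cycle 18: I5 RO
cycle 21: I5 EX
cycle 22: I5 WR R4
cycle 23: I6→FPADD
cycle 24: I6 RO · I7→FPMUL
cycle 25: I7 RO
cycle 27: I6 EX
cycle 28: I6 WR R2
cycle 30: I7 EX
cycle 31: I7 WR R3

I6 = (23, 24, 27, 28)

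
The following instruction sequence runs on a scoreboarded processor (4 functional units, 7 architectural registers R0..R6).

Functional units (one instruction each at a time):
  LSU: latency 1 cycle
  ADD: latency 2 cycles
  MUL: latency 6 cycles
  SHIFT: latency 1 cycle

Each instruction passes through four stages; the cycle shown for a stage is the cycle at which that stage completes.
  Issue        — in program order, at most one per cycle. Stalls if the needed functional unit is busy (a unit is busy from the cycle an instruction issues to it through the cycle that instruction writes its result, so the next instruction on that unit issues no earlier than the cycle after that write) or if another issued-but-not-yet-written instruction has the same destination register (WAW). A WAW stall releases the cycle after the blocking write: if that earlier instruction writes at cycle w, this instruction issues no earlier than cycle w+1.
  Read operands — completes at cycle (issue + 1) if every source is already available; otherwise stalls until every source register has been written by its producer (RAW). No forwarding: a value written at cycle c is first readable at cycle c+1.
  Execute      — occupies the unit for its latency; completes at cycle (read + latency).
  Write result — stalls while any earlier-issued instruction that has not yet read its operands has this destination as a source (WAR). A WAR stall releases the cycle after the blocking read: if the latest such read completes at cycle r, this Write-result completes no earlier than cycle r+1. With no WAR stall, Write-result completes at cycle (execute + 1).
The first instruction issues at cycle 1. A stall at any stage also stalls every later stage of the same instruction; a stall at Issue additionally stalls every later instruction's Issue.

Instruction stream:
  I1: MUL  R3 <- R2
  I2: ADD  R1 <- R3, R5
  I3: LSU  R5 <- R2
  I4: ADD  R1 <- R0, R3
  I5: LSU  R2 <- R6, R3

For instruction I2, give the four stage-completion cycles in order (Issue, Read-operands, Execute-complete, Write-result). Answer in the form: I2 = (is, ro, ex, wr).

[I1] 1/2/8/9
[I2] 2/10/12/13  (RAW R3: wait I1 write@9)
[I3] 3/4/5/11  (WAR R5: wait I2 read@10)
[I4] 14/15/17/18  (struct: ADD busy until I2 writes@13)
[I5] 15/16/17/18

I2 = (2, 10, 12, 13)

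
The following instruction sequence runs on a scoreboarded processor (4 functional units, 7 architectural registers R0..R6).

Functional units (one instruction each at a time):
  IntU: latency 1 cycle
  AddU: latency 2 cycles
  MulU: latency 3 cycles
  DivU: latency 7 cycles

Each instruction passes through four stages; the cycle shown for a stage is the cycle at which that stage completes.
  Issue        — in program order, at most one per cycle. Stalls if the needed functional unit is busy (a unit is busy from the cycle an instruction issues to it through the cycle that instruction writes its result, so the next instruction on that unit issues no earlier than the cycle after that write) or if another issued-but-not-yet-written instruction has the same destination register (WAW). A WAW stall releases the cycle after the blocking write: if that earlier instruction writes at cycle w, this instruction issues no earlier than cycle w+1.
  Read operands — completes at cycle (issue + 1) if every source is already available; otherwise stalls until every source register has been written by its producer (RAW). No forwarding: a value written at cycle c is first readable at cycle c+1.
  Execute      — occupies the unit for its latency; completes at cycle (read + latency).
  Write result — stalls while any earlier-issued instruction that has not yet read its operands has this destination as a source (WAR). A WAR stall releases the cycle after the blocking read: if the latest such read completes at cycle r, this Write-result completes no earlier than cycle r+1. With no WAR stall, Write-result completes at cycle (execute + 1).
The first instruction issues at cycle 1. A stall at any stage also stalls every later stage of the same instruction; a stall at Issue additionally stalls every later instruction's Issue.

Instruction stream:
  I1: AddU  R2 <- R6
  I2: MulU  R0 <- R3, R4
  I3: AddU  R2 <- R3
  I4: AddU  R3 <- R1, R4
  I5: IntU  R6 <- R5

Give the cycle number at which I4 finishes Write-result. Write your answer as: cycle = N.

[I1] 1/2/4/5
[I2] 2/3/6/7
[I3] 6/7/9/10  (struct: AddU busy until I1 writes@5)
[I4] 11/12/14/15  (struct: AddU busy until I3 writes@10)
[I5] 12/13/14/15

cycle = 15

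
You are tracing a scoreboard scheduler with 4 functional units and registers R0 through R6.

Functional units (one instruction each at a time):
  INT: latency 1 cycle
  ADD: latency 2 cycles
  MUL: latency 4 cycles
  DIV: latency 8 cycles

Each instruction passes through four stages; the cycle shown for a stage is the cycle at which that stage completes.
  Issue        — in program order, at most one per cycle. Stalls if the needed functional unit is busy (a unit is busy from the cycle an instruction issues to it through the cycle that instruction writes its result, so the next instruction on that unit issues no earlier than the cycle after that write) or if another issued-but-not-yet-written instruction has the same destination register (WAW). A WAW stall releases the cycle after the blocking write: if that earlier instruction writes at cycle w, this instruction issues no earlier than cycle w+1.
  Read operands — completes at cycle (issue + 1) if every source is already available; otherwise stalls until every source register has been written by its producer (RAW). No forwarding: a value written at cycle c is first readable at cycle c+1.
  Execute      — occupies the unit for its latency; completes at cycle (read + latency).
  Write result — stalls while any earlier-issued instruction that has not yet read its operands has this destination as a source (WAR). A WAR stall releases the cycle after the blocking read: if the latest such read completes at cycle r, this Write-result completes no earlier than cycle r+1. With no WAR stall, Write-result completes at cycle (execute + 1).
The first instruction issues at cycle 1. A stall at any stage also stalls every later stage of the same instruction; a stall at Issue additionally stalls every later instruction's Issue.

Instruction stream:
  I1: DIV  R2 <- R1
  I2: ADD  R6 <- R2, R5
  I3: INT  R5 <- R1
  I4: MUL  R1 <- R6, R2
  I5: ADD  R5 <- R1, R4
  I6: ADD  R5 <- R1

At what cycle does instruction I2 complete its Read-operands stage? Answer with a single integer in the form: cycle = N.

I1: IS=1 RO=2 EX=10 WR=11
I2: IS=2 RO=12 EX=14 WR=15  [RAW R2: wait I1 write@11]
I3: IS=3 RO=4 EX=5 WR=13  [WAR R5: wait I2 read@12]
I4: IS=4 RO=16 EX=20 WR=21  [RAW R6: wait I2 write@15]
I5: IS=16 RO=22 EX=24 WR=25  [struct: ADD busy until I2 writes@15; RAW R1: wait I4 write@21]
I6: IS=26 RO=27 EX=29 WR=30  [struct: ADD busy until I5 writes@25]

cycle = 12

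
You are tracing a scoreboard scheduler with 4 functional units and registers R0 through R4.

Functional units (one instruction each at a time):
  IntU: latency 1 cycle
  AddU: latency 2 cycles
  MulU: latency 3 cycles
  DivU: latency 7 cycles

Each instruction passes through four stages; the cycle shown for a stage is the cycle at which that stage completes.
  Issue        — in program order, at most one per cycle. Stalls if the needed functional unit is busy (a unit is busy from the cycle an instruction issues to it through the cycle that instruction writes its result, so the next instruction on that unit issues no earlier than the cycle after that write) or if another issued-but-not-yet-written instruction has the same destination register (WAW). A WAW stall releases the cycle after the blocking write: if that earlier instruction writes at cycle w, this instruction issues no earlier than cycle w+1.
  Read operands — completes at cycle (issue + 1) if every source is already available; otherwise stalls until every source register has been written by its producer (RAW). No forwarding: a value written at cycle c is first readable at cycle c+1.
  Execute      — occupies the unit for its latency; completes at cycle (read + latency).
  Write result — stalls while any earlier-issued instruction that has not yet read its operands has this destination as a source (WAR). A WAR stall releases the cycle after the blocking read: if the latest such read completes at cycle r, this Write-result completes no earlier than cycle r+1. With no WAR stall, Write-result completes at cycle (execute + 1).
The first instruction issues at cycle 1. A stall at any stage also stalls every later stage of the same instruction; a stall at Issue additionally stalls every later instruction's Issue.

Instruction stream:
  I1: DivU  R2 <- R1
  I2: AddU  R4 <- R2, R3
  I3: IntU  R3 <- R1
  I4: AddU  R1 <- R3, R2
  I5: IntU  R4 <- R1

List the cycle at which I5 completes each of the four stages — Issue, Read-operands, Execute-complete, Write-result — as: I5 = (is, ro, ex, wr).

  I1 | 1 | 2 | 9 | 10
  I2 | 2 | 11 | 13 | 14   RAW R2: wait I1 write@10
  I3 | 3 | 4 | 5 | 12   WAR R3: wait I2 read@11
  I4 | 15 | 16 | 18 | 19   struct: AddU busy until I2 writes@14
  I5 | 16 | 20 | 21 | 22   RAW R1: wait I4 write@19

I5 = (16, 20, 21, 22)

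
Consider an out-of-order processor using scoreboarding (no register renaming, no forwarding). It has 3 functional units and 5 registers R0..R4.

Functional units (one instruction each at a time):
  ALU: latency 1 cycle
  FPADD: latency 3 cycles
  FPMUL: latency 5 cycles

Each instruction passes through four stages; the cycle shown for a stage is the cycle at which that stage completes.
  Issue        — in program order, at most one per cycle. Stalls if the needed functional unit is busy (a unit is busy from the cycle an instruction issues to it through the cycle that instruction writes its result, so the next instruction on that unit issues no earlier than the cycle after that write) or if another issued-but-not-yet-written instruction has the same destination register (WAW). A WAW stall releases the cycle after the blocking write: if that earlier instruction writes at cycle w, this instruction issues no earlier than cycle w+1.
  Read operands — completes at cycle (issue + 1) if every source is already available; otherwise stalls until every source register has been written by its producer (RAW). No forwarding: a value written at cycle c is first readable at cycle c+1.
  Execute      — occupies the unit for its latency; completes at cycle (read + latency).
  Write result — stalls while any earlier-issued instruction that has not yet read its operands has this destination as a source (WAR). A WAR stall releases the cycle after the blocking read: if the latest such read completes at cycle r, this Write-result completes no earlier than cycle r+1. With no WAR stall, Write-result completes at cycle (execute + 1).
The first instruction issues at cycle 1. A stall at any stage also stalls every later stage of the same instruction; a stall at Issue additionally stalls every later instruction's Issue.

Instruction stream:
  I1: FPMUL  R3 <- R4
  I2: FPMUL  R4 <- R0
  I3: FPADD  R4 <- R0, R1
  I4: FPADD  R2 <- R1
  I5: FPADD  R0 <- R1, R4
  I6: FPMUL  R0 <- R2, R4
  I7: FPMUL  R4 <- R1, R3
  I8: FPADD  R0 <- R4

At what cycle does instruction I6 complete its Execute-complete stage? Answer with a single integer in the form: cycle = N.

cycle = 41

I1  is:1  ro:2  ex:7  wr:8
I2  is:9  ro:10  ex:15  wr:16  — struct: FPMUL busy until I1 writes@8
I3  is:17  ro:18  ex:21  wr:22  — WAW R4: wait I2 write@16
I4  is:23  ro:24  ex:27  wr:28  — struct: FPADD busy until I3 writes@22
I5  is:29  ro:30  ex:33  wr:34  — struct: FPADD busy until I4 writes@28
I6  is:35  ro:36  ex:41  wr:42  — WAW R0: wait I5 write@34
I7  is:43  ro:44  ex:49  wr:50  — struct: FPMUL busy until I6 writes@42
I8  is:44  ro:51  ex:54  wr:55  — RAW R4: wait I7 write@50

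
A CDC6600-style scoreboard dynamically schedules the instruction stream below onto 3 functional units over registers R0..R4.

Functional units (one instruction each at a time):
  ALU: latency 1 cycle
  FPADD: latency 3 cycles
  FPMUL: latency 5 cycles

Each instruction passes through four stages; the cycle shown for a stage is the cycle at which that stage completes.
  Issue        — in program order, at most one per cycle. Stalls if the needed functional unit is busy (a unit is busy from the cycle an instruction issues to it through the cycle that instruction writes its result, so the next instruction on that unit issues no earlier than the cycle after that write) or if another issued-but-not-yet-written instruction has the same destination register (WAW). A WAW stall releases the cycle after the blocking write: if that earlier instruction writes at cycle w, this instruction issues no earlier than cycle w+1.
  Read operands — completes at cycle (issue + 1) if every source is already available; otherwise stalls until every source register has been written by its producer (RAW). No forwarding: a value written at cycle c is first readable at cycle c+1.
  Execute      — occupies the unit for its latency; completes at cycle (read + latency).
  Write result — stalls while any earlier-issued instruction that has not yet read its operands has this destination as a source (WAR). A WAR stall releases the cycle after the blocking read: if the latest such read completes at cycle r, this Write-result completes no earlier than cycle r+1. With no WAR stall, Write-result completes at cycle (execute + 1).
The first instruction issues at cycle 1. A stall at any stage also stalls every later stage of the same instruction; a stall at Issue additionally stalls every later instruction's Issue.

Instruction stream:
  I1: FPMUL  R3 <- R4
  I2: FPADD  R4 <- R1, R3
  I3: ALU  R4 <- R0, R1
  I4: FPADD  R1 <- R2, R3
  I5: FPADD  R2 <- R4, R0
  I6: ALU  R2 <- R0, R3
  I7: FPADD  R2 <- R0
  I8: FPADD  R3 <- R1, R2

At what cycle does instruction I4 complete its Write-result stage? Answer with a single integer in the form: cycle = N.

cycle = 20

I1  is:1  ro:2  ex:7  wr:8
I2  is:2  ro:9  ex:12  wr:13  — RAW R3: wait I1 write@8
I3  is:14  ro:15  ex:16  wr:17  — WAW R4: wait I2 write@13
I4  is:15  ro:16  ex:19  wr:20
I5  is:21  ro:22  ex:25  wr:26  — struct: FPADD busy until I4 writes@20
I6  is:27  ro:28  ex:29  wr:30  — WAW R2: wait I5 write@26
I7  is:31  ro:32  ex:35  wr:36  — WAW R2: wait I6 write@30
I8  is:37  ro:38  ex:41  wr:42  — struct: FPADD busy until I7 writes@36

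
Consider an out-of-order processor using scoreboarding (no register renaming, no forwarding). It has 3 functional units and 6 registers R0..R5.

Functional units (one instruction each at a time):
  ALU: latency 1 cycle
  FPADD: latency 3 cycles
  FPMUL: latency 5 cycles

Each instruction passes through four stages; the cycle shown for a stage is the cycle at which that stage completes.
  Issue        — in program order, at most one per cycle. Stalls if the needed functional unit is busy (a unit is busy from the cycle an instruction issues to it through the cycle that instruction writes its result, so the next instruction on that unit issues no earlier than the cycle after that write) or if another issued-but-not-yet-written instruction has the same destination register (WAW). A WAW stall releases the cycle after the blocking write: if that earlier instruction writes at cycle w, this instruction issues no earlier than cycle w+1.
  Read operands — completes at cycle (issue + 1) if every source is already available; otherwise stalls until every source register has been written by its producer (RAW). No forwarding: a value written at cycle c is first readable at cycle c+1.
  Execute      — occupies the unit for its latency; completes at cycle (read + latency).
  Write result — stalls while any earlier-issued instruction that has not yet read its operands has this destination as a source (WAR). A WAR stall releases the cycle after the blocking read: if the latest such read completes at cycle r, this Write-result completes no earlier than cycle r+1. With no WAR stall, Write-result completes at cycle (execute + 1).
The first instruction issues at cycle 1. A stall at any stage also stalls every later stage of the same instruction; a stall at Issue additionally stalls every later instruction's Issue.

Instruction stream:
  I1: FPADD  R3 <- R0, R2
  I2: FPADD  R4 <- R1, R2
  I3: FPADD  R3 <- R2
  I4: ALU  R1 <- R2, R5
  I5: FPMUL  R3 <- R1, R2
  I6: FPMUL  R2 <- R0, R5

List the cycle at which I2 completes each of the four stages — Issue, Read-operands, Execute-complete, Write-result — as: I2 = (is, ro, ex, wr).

I2 = (7, 8, 11, 12)

[I1] 1/2/5/6
[I2] 7/8/11/12  (struct: FPADD busy until I1 writes@6)
[I3] 13/14/17/18  (struct: FPADD busy until I2 writes@12)
[I4] 14/15/16/17
[I5] 19/20/25/26  (WAW R3: wait I3 write@18)
[I6] 27/28/33/34  (struct: FPMUL busy until I5 writes@26)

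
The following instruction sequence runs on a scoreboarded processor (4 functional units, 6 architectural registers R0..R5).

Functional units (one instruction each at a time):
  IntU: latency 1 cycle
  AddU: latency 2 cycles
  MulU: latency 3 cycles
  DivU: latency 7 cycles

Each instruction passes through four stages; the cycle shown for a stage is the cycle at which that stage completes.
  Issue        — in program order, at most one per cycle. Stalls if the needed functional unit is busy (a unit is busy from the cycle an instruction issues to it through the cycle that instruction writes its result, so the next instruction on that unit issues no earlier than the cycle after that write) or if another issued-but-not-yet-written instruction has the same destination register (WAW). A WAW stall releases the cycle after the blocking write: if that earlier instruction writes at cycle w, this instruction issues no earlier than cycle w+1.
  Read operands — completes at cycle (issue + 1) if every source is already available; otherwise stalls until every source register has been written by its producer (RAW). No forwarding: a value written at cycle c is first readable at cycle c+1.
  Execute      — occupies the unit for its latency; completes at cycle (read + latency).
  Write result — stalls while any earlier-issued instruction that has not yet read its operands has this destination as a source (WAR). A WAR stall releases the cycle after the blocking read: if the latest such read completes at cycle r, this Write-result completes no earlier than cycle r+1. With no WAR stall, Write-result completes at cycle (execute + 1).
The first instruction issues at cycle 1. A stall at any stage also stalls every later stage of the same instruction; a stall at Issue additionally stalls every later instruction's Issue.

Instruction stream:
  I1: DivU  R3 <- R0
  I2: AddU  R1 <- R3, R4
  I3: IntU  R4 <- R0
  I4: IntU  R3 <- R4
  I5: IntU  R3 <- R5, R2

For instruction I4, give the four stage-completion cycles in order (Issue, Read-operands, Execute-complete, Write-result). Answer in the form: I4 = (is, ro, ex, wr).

cycle 1: I1 dispatched to DivU
cycle 2: I1 operands ready | I2 dispatched to AddU
cycle 3: I3 dispatched to IntU
cycle 4: I3 operands ready
cycle 5: I3 complete
cycle 9: I1 complete
cycle 10: R3←I1
cycle 11: I2 operands ready
cycle 12: R4←I3
cycle 13: I2 complete | I4 dispatched to IntU
cycle 14: R1←I2 | I4 operands ready
cycle 15: I4 complete
cycle 16: R3←I4
cycle 17: I5 dispatched to IntU
cycle 18: I5 operands ready
cycle 19: I5 complete
cycle 20: R3←I5

I4 = (13, 14, 15, 16)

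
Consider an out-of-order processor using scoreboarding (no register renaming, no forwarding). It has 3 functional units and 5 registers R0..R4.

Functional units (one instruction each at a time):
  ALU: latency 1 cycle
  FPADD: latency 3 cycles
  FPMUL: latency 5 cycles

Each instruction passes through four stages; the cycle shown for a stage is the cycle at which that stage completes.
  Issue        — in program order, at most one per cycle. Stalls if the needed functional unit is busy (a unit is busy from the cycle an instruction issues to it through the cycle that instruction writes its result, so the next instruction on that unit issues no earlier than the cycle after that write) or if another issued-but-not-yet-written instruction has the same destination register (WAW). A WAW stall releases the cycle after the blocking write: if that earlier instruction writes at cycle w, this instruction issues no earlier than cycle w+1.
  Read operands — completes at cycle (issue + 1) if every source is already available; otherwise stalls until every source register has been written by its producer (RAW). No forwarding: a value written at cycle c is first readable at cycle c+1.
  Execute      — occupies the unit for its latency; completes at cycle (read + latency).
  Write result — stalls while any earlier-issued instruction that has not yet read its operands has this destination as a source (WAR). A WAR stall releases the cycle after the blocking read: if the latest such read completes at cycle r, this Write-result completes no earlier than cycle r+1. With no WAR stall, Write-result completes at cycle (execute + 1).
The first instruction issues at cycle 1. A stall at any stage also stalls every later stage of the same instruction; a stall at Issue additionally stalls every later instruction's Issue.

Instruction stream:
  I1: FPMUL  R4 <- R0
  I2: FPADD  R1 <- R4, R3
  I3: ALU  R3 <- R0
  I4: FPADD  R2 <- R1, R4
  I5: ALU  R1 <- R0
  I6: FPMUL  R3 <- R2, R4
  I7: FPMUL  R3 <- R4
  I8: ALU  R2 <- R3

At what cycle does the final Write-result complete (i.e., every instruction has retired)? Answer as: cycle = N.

t=1  issue I1 (FPMUL)
t=2  I1 read-ops · issue I2 (FPADD)
t=3  issue I3 (ALU)
t=4  I3 read-ops
t=5  I3 finished on ALU
t=7  I1 finished on FPMUL
t=8  I1→R4
t=9  I2 read-ops
t=10  I3→R3
t=12  I2 finished on FPADD
t=13  I2→R1
t=14  issue I4 (FPADD)
t=15  I4 read-ops · issue I5 (ALU)
t=16  I5 read-ops · issue I6 (FPMUL)
t=17  I5 finished on ALU
t=18  I4 finished on FPADD · I5→R1
t=19  I4→R2
t=20  I6 read-ops
t=25  I6 finished on FPMUL
t=26  I6→R3
t=27  issue I7 (FPMUL)
t=28  I7 read-ops · issue I8 (ALU)
t=33  I7 finished on FPMUL
t=34  I7→R3
t=35  I8 read-ops
t=36  I8 finished on ALU
t=37  I8→R2

cycle = 37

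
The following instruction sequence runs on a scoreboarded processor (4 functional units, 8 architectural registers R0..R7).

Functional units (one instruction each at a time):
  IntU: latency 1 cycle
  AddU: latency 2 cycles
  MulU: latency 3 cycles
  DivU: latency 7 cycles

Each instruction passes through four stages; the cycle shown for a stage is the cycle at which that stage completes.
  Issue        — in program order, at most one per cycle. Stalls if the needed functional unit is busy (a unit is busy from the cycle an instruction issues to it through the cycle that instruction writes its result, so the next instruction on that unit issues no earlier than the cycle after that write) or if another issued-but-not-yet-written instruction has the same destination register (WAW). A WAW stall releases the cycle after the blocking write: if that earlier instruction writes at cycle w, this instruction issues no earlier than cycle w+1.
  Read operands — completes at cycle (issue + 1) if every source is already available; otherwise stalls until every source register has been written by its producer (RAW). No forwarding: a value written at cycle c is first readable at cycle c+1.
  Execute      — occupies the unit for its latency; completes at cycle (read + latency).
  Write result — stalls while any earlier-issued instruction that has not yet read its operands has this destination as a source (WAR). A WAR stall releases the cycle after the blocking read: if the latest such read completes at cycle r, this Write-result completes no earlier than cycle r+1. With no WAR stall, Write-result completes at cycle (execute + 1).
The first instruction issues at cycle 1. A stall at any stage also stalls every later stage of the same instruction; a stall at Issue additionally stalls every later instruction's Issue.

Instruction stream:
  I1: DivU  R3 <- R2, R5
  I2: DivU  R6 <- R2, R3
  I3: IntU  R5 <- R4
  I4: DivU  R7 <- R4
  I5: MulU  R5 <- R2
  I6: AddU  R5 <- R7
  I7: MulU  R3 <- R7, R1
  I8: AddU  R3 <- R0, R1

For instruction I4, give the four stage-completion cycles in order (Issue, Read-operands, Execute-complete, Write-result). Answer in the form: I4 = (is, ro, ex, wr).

I4 = (21, 22, 29, 30)

t=1  I1 dispatched to DivU
t=2  I1 operands ready
t=9  I1 complete
t=10  R3←I1
t=11  I2 dispatched to DivU
t=12  I2 operands ready, I3 dispatched to IntU
t=13  I3 operands ready
t=14  I3 complete
t=15  R5←I3
t=19  I2 complete
t=20  R6←I2
t=21  I4 dispatched to DivU
t=22  I4 operands ready, I5 dispatched to MulU
t=23  I5 operands ready
t=26  I5 complete
t=27  R5←I5
t=28  I6 dispatched to AddU
t=29  I4 complete, I7 dispatched to MulU
t=30  R7←I4
t=31  I6 operands ready, I7 operands ready
t=33  I6 complete
t=34  R5←I6, I7 complete
t=35  R3←I7
t=36  I8 dispatched to AddU
t=37  I8 operands ready
t=39  I8 complete
t=40  R3←I8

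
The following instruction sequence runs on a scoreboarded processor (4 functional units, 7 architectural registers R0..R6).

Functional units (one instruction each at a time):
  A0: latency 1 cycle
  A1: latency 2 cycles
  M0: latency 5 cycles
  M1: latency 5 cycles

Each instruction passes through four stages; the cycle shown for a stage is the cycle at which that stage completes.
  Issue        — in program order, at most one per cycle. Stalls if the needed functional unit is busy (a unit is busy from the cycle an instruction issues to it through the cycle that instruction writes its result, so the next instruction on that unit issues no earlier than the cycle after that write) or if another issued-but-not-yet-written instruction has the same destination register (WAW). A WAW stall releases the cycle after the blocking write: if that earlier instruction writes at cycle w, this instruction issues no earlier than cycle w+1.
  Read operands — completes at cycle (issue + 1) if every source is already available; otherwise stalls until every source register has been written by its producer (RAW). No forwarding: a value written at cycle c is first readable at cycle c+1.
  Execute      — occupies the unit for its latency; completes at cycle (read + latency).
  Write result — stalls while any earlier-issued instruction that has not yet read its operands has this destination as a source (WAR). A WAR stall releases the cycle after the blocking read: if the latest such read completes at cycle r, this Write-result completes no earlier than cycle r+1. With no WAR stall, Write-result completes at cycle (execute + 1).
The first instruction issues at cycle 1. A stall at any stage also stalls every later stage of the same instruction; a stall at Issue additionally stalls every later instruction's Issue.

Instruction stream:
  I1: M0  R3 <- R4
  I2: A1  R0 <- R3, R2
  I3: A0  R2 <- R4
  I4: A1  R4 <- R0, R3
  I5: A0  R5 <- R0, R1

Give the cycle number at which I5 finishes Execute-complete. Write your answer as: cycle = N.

cycle = 16

  I1 | 1 | 2 | 7 | 8
  I2 | 2 | 9 | 11 | 12   RAW R3: wait I1 write@8
  I3 | 3 | 4 | 5 | 10   WAR R2: wait I2 read@9
  I4 | 13 | 14 | 16 | 17   struct: A1 busy until I2 writes@12
  I5 | 14 | 15 | 16 | 17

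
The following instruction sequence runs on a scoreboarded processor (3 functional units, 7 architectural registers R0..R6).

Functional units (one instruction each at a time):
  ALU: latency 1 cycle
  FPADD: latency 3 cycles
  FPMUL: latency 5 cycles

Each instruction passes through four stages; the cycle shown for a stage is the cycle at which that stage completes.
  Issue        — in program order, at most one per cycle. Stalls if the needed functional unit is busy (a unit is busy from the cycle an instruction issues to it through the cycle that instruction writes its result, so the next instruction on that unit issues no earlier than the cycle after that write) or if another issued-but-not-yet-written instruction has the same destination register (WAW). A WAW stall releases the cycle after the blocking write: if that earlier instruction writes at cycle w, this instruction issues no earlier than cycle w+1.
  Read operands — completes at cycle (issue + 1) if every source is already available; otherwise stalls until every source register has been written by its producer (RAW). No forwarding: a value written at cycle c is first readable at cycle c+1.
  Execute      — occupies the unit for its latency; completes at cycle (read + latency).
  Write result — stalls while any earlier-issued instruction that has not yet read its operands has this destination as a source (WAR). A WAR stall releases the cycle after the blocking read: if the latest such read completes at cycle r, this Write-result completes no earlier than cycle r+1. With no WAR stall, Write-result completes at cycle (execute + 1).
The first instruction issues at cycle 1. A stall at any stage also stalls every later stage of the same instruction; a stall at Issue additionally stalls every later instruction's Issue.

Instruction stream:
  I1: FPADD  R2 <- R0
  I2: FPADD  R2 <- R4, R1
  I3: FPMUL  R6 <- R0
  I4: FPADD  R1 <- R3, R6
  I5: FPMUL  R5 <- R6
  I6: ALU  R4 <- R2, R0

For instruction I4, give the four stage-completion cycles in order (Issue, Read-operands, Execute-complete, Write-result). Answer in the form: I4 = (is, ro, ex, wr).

I4 = (13, 16, 19, 20)

[1] I1 issues→FPADD
[2] I1 reads
[5] I1 exec-done
[6] I1 writes R2
[7] I2 issues→FPADD
[8] I2 reads | I3 issues→FPMUL
[9] I3 reads
[11] I2 exec-done
[12] I2 writes R2
[13] I4 issues→FPADD
[14] I3 exec-done
[15] I3 writes R6
[16] I4 reads | I5 issues→FPMUL
[17] I5 reads | I6 issues→ALU
[18] I6 reads
[19] I4 exec-done | I6 exec-done
[20] I4 writes R1 | I6 writes R4
[22] I5 exec-done
[23] I5 writes R5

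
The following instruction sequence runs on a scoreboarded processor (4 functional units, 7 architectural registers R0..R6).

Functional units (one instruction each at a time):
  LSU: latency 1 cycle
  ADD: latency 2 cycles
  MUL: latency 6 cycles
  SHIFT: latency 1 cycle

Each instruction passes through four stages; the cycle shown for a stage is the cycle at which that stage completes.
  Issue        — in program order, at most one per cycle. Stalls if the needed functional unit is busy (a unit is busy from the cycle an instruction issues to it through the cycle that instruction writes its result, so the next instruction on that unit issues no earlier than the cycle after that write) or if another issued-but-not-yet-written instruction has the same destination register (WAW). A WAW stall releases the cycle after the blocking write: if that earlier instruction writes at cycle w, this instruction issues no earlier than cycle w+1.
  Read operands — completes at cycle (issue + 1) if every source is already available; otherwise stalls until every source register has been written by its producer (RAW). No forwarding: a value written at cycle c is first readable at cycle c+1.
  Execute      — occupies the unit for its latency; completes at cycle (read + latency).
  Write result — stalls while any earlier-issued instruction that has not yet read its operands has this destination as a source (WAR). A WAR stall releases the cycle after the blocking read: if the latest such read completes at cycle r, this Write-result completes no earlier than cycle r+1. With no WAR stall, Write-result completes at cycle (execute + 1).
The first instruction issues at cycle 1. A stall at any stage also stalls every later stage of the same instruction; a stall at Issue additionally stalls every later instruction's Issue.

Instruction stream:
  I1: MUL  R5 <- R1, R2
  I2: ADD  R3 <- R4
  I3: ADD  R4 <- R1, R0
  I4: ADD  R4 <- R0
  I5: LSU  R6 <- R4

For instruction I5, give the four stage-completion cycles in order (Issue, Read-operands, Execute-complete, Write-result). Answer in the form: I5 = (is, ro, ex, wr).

I5 = (13, 17, 18, 19)

I1  is:1  ro:2  ex:8  wr:9
I2  is:2  ro:3  ex:5  wr:6
I3  is:7  ro:8  ex:10  wr:11  — struct: ADD busy until I2 writes@6
I4  is:12  ro:13  ex:15  wr:16  — struct: ADD busy until I3 writes@11
I5  is:13  ro:17  ex:18  wr:19  — RAW R4: wait I4 write@16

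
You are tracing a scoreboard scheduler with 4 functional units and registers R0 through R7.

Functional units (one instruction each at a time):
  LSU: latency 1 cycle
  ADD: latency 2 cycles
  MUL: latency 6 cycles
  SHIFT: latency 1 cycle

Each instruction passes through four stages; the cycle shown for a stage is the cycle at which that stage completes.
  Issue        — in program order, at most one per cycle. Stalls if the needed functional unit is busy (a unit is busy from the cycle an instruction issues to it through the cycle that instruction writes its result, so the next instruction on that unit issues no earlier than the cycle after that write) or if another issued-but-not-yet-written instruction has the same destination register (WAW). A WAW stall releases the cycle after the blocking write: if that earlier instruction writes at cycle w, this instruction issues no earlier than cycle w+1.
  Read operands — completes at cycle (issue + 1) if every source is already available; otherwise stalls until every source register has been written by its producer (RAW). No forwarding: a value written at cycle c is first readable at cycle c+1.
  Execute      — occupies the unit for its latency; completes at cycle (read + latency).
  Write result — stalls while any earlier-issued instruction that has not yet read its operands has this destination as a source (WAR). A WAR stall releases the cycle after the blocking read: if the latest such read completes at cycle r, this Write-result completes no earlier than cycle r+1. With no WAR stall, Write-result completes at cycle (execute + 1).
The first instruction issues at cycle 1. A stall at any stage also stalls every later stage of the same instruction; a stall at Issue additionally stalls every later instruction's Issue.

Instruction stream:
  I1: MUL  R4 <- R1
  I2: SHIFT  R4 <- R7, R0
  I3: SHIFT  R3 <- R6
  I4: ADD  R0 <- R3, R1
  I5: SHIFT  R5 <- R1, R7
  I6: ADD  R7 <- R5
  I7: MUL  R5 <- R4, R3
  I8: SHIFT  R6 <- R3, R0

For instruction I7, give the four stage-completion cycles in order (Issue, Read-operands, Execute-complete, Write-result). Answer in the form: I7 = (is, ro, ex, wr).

I7 = (23, 24, 30, 31)

1) issue 1, read 2, done 8, write 9
2) issue 10, read 11, done 12, write 13  <WAW R4: wait I1 write@9>
3) issue 14, read 15, done 16, write 17  <struct: SHIFT busy until I2 writes@13>
4) issue 15, read 18, done 20, write 21  <RAW R3: wait I3 write@17>
5) issue 18, read 19, done 20, write 21  <struct: SHIFT busy until I3 writes@17>
6) issue 22, read 23, done 25, write 26  <struct: ADD busy until I4 writes@21>
7) issue 23, read 24, done 30, write 31
8) issue 24, read 25, done 26, write 27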